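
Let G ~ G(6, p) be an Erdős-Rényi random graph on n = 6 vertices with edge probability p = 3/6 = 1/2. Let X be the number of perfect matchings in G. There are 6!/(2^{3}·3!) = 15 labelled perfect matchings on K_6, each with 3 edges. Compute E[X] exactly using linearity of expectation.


K_6 has 6!/(2^{3}·3!) = 15 labelled perfect matchings.
For each such perfect matching H, let X_H = 1 if all 3 edges of H are present in G. Then P[X_H = 1] = p^{3} = (1/2)^{3} = 1/8.
By linearity of expectation: E[X] = Σ_H E[X_H] = 15 · p^{3} = 15 · 1/8 = 15/8.
Numerically: E[X] ≈ 1.875.

E[X] = 15 · (1/2)^{3} = 15/8 ≈ 1.875.


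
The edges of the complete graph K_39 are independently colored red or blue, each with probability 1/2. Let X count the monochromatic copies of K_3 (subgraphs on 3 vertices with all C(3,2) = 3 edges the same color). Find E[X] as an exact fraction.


Let X = Σ_S X_S over the C(39, 3) = 9139 subsets S of size 3, where X_S = 1 if the K_3 on S is monochromatic.
For a fixed S, the K_3 on S has C(3, 2) = 3 edges. P[all 3 edges red] = (1/2)^3, and likewise for blue, so P[monochromatic] = 2·(1/2)^3 = 2^{1 − 3} = 1/4.
By linearity: E[X] = C(39, 3) · 2^{1 − 3} = 9139 · 1/4 = 9139/4.
Numerically: E[X] ≈ 2284.750.

E[X] = C(39,3)·2^(1−C(3,2)) = 9139/4 ≈ 2284.750.


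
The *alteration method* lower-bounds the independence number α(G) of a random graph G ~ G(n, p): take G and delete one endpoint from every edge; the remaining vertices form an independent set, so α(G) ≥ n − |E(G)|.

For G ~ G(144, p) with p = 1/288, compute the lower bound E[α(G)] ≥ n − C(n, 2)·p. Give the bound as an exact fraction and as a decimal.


E[|E(G)|] = C(144, 2)·p = 10296 · (1/288) = 143/4.
E[α(G)] ≥ n − E[|E(G)|] = 144 − 143/4 = 433/4.
Numerically: ≈ 108.250000.
(This is only a lower bound; the true E[α(G)] may be larger.)

E[α(G)] ≥ 433/4 ≈ 108.250000.


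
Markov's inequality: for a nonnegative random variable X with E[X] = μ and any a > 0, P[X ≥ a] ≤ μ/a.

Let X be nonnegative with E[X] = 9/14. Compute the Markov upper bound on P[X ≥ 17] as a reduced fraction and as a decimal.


μ = E[X] = 9/14, a = 17.
Markov: P[X ≥ 17] ≤ μ/a = (9/14)/17 = 9/238.
Numerically: ≈ 0.038.
(Since a = 17 > μ = 0.643, the bound 9/238 is < 1 and informative.)

P[X ≥ 17] ≤ 9/238 ≈ 0.038.


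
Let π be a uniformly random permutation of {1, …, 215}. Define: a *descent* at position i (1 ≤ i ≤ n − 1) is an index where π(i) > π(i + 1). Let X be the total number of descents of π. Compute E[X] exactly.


Write X = Σ X_I over i = 1, …, 214, with X_I the indicator of one descent.
There are 214 indicators.
For each fixed i, the pair (π(i), π(i+1)) is a uniformly random ordered pair of distinct values from {1, …, 215}; by symmetry P[π(i) > π(i+1)] = 1/2.
By linearity: E[X] = 214 · (1/2) = (215 − 1) · (1/2) = 107 ≈ 107.000000.

E[X] = 107 = 107.000000.


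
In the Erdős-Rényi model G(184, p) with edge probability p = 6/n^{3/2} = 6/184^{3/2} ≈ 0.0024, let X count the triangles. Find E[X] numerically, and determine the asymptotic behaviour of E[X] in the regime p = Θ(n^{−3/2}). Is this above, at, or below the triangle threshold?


Number of potential triangles: C(184, 3) = 1021384.
Each occurs with probability p³ ≈ (0.0024)³ ≈ 1.38923e-08.
By linearity: E[X] = C(184, 3)·p³ ≈ 1021384 · 1.38923e-08 ≈ 0.014.
Since α = 3/2 > 1, p = c/n^{3/2} = o(1/n) is below the triangle threshold p ~ 1/n. Asymptotically E[X] ~ (c³/6)·n^{3(1−α)} = (6³/6)·n^{-1.5} → 0, so by Markov's inequality G has no triangles w.h.p.

E[X] ≈ 0.014; in regime p = Θ(1/n^{3/2}) E[X] tends to 0 (below the triangle threshold p ~ 1/n).


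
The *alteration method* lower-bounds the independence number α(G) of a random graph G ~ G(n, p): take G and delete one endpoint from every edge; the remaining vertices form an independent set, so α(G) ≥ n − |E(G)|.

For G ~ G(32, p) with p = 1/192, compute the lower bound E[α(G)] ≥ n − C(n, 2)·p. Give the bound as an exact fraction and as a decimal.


E[|E(G)|] = C(32, 2)·p = 496 · (1/192) = 31/12.
E[α(G)] ≥ n − E[|E(G)|] = 32 − 31/12 = 353/12.
Numerically: ≈ 29.41667.
(This is only a lower bound; the true E[α(G)] may be larger.)

E[α(G)] ≥ 353/12 ≈ 29.41667.


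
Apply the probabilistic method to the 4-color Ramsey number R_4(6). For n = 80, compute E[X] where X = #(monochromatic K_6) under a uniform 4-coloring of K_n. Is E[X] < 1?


E[X] = C(80, 6) · 4^{1 − 15} = 300500200 · 4^{−14} = 300500200/268435456.
As a reduced fraction: E[X] = 37562525/33554432 ≈ 1.1194505.
Is E[X] < 1? NO.
Since E[X] ≥ 1, the first-moment bound is inconclusive at n = 80; it does NOT by itself certify R_4(6) > 80.

E[X] = 37562525/33554432 ≈ 1.1194505; E[X] ≥ 1; first-moment method inconclusive here.


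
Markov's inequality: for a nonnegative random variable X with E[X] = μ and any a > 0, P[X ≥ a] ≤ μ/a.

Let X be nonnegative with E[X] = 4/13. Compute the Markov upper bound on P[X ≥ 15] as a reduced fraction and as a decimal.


μ = E[X] = 4/13, a = 15.
Markov: P[X ≥ 15] ≤ μ/a = (4/13)/15 = 4/195.
Numerically: ≈ 0.021.
(Since a = 15 > μ = 0.308, the bound 4/195 is < 1 and informative.)

P[X ≥ 15] ≤ 4/195 ≈ 0.021.


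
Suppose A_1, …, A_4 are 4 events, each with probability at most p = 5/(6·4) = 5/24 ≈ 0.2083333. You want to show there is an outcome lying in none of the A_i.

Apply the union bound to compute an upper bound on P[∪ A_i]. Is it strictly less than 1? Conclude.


Union bound: P[∪_{i=1}^{4} A_i] ≤ Σ_i P[A_i] ≤ 4·p = 4·(5/24) = 5/6.
Numerically: 5/6 ≈ 0.8333333.
Is 5/6 < 1? YES.
Since P[∪ A_i] ≤ 5/6 < 1, the complement has P[∩ A_i^c] ≥ 1 − 5/6 = 1/6 > 0, so some outcome avoids every A_i.

4·p = 5/6 ≈ 0.8333333; existence CERTIFIED by the union bound.


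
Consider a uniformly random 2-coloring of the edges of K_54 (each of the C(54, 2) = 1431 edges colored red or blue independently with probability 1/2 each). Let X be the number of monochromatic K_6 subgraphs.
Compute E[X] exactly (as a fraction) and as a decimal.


Let X = Σ_S X_S over the C(54, 6) = 25827165 subsets S of size 6, where X_S = 1 if the K_6 on S is monochromatic.
For a fixed S, the K_6 on S has C(6, 2) = 15 edges. P[all 15 edges red] = (1/2)^15, and likewise for blue, so P[monochromatic] = 2·(1/2)^15 = 2^{1 − 15} = 1/16384.
By linearity of expectation: E[X] = C(54, 6) · 2^{1 − 15} = 25827165 · 1/16384 = 25827165/16384.
Numerically: E[X] ≈ 1576.365051.

E[X] = C(54,6)·2^(1−C(6,2)) = 25827165/16384 ≈ 1576.365051.


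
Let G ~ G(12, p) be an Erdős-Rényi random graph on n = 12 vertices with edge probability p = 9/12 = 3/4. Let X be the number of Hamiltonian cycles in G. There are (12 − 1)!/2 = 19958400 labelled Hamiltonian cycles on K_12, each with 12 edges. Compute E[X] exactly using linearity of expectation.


K_12 has (12 − 1)!/2 = 19958400 labelled Hamiltonian cycles.
For each such Hamiltonian cycle H, let X_H = 1 if all 12 edges of H are present in G. Then P[X_H = 1] = p^{12} = (3/4)^{12} = 531441/16777216.
By linearity: E[X] = Σ_H E[X_H] = 19958400 · p^{12} = 19958400 · 531441/16777216 = 82864937925/131072.
Numerically: E[X] ≈ 6.3221e+05.

E[X] = 19958400 · (3/4)^{12} = 82864937925/131072 ≈ 6.3221e+05.


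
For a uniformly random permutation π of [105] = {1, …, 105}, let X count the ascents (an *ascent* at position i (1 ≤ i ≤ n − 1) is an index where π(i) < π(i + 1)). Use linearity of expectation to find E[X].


Write X = Σ X_I over i = 1, …, 104, with X_I the indicator of one ascent.
There are 104 indicators.
For each fixed i, the pair (π(i), π(i+1)) is a uniformly random ordered pair of distinct values from {1, …, 105}; by symmetry P[π(i) < π(i+1)] = 1/2.
By linearity: E[X] = 104 · (1/2) = (105 − 1) · (1/2) = 52 ≈ 52.000000.

E[X] = 52 = 52.000000.


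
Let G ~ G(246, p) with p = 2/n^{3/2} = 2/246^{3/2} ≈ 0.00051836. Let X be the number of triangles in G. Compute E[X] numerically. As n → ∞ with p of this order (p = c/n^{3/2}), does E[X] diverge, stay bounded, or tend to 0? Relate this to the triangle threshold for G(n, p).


Number of potential triangles: C(246, 3) = 2450980.
Each occurs with probability p³ ≈ (0.00051836)³ ≈ 1.3927783e-10.
By linearity: E[X] = C(246, 3)·p³ ≈ 2450980 · 1.3927783e-10 ≈ 0.00034.
Since α = 3/2 > 1, p = c/n^{3/2} = o(1/n) is below the triangle threshold p ~ 1/n. Asymptotically E[X] ~ (c³/6)·n^{3(1−α)} = (2³/6)·n^{-1.5} → 0, so by Markov's inequality G has no triangles w.h.p.

E[X] ≈ 0.00034; in regime p = Θ(1/n^{3/2}) E[X] tends to 0 (below the triangle threshold p ~ 1/n).


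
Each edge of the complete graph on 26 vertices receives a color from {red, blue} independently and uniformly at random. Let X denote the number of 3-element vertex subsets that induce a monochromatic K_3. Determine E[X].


Let X = Σ_S X_S over the C(26, 3) = 2600 subsets S of size 3, where X_S = 1 if the K_3 on S is monochromatic.
For a fixed S, the K_3 on S has C(3, 2) = 3 edges. P[all 3 edges red] = (1/2)^3, and likewise for blue, so P[monochromatic] = 2·(1/2)^3 = 2^{1 − 3} = 1/4.
Summing: E[X] = C(26, 3) · 2^{1 − 3} = 2600 · 1/4 = 650.
Numerically: E[X] ≈ 650.0000.

E[X] = C(26,3)·2^(1−C(3,2)) = 650 ≈ 650.0000.


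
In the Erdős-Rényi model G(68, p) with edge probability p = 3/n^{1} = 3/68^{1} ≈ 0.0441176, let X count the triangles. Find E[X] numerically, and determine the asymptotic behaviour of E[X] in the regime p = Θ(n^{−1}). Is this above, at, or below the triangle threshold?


Number of potential triangles: C(68, 3) = 50116.
Each occurs with probability p³ ≈ (0.0441176)³ ≈ 8.58691227e-05.
By linearity: E[X] = C(68, 3)·p³ ≈ 50116 · 8.58691227e-05 ≈ 4.303417.
Here α = 1, so p = 3/n is exactly at the triangle threshold p ~ 1/n. Asymptotically E[X] → c³/6 = 3³/6 = 9/2 ≈ 4.500000, a bounded constant. In this regime the triangle count is asymptotically Poisson(c³/6).

E[X] ≈ 4.303417; in regime p = Θ(1/n^{1}) E[X] stays bounded (at the triangle threshold p ~ 1/n).


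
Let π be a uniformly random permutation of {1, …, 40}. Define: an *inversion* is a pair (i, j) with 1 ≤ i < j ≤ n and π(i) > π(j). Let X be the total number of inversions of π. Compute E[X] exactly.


Write X = Σ X_I over the C(40, 2) = 780 pairs i < j, with X_I the indicator of one inversion.
There are 780 indicators.
For each fixed pair i < j, the values π(i) and π(j) are two distinct elements of {1, …, 40} in uniformly random order; by symmetry P[π(i) > π(j)] = 1/2.
By linearity: E[X] = 780 · (1/2) = C(40, 2) · (1/2) = 780/2 = 390 ≈ 390.00000.

E[X] = 390 = 390.00000.


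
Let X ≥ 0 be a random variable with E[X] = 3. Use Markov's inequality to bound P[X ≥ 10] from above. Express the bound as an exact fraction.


μ = E[X] = 3, a = 10.
Markov: P[X ≥ 10] ≤ μ/a = (3)/10 = 3/10.
Numerically: ≈ 0.3000.
(Since a = 10 > μ = 3.0000, the bound 3/10 is < 1 and informative.)

P[X ≥ 10] ≤ 3/10 ≈ 0.3000.


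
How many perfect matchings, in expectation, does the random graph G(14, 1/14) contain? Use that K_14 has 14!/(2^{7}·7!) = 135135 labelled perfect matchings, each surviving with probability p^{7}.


K_14 has 14!/(2^{7}·7!) = 135135 labelled perfect matchings.
For each such perfect matching H, let X_H = 1 if all 7 edges of H are present in G. Then P[X_H = 1] = p^{7} = (1/14)^{7} = 1/105413504.
By linearity of expectation: E[X] = Σ_H E[X_H] = 135135 · p^{7} = 135135 · 1/105413504 = 19305/15059072.
Numerically: E[X] ≈ 0.001282.

E[X] = 135135 · (1/14)^{7} = 19305/15059072 ≈ 0.001282.


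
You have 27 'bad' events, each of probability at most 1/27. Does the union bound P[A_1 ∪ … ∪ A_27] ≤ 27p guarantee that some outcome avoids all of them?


Union bound: P[∪_{i=1}^{27} A_i] ≤ Σ_i P[A_i] ≤ 27·p = 27·(1/27) = 1.
Numerically: 1 ≈ 1.00000.
Is 1 < 1? NO.
Since the bound 1 is ≥ 1, the union bound is uninformative here; it does NOT by itself certify existence.

27·p = 1 ≈ 1.00000; existence NOT certified by the union bound.


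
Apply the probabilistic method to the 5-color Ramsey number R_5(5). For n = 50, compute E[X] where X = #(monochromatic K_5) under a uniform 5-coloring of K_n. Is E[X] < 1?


E[X] = C(50, 5) · 5^{1 − 10} = 2118760 · 5^{−9} = 2118760/1953125.
As a reduced fraction: E[X] = 423752/390625 ≈ 1.0848051.
Is E[X] < 1? NO.
Since E[X] ≥ 1, the first-moment bound is inconclusive at n = 50; it does NOT by itself certify R_5(5) > 50.

E[X] = 423752/390625 ≈ 1.0848051; E[X] ≥ 1; first-moment method inconclusive here.


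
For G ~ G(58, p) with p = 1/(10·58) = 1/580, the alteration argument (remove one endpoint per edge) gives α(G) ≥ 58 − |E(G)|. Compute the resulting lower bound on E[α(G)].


E[|E(G)|] = C(58, 2)·p = 1653 · (1/580) = 57/20.
E[α(G)] ≥ n − E[|E(G)|] = 58 − 57/20 = 1103/20.
Numerically: ≈ 55.150.
(This is only a lower bound; the true E[α(G)] may be larger.)

E[α(G)] ≥ 1103/20 ≈ 55.150.


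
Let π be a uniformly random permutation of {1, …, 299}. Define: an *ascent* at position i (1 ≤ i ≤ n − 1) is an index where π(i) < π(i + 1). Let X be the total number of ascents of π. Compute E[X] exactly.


Write X = Σ X_I over i = 1, …, 298, with X_I the indicator of one ascent.
There are 298 indicators.
For each fixed i, the pair (π(i), π(i+1)) is a uniformly random ordered pair of distinct values from {1, …, 299}; by symmetry P[π(i) < π(i+1)] = 1/2.
By linearity: E[X] = 298 · (1/2) = (299 − 1) · (1/2) = 149 ≈ 149.000.

E[X] = 149 = 149.000.


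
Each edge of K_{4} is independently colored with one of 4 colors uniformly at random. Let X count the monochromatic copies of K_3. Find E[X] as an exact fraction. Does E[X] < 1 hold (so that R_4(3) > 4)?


E[X] = C(4, 3) · 4^{1 − 3} = 4 · 4^{−2} = 4/16.
As a reduced fraction: E[X] = 1/4 ≈ 0.2500000.
Is E[X] < 1? YES.
Since E[X] < 1, there exists a 4-coloring of K_{4} with no monochromatic K_3; hence R_4(3) > 4.

E[X] = 1/4 ≈ 0.2500000; E[X] < 1, so R_4(3) > 4.


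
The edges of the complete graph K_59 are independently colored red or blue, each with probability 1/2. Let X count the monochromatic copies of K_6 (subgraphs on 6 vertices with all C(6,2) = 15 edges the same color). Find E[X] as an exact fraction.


Let X = Σ_S X_S over the C(59, 6) = 45057474 subsets S of size 6, where X_S = 1 if the K_6 on S is monochromatic.
For a fixed S, the K_6 on S has C(6, 2) = 15 edges. P[all 15 edges red] = (1/2)^15, and likewise for blue, so P[monochromatic] = 2·(1/2)^15 = 2^{1 − 15} = 1/16384.
By linearity: E[X] = C(59, 6) · 2^{1 − 15} = 45057474 · 1/16384 = 22528737/8192.
Numerically: E[X] ≈ 2750.089966.

E[X] = C(59,6)·2^(1−C(6,2)) = 22528737/8192 ≈ 2750.089966.


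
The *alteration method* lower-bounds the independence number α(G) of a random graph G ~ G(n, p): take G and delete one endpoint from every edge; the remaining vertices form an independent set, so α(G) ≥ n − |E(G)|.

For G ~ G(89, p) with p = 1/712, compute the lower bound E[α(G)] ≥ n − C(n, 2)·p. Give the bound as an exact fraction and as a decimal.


E[|E(G)|] = C(89, 2)·p = 3916 · (1/712) = 11/2.
E[α(G)] ≥ n − E[|E(G)|] = 89 − 11/2 = 167/2.
Numerically: ≈ 83.50000.
(This is only a lower bound; the true E[α(G)] may be larger.)

E[α(G)] ≥ 167/2 ≈ 83.50000.


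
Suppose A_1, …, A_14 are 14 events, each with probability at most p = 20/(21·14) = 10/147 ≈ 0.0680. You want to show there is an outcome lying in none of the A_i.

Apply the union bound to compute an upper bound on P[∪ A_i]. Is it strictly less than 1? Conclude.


Union bound: P[∪_{i=1}^{14} A_i] ≤ Σ_i P[A_i] ≤ 14·p = 14·(10/147) = 20/21.
Numerically: 20/21 ≈ 0.9524.
Is 20/21 < 1? YES.
Since P[∪ A_i] ≤ 20/21 < 1, the complement has P[∩ A_i^c] ≥ 1 − 20/21 = 1/21 > 0, so some outcome avoids every A_i.

14·p = 20/21 ≈ 0.9524; existence CERTIFIED by the union bound.


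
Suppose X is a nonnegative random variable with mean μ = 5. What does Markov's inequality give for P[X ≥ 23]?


μ = E[X] = 5, a = 23.
Markov: P[X ≥ 23] ≤ μ/a = (5)/23 = 5/23.
Numerically: ≈ 0.2174.
(Since a = 23 > μ = 5.0000, the bound 5/23 is < 1 and informative.)

P[X ≥ 23] ≤ 5/23 ≈ 0.2174.


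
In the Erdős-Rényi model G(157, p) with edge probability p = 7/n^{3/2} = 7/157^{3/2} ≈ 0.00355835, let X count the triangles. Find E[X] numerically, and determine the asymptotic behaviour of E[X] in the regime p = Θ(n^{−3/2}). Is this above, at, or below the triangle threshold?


Number of potential triangles: C(157, 3) = 632710.
Each occurs with probability p³ ≈ (0.00355835)³ ≈ 4.50552791e-08.
By linearity: E[X] = C(157, 3)·p³ ≈ 632710 · 4.50552791e-08 ≈ 0.028507.
Since α = 3/2 > 1, p = c/n^{3/2} = o(1/n) is below the triangle threshold p ~ 1/n. Asymptotically E[X] ~ (c³/6)·n^{3(1−α)} = (7³/6)·n^{-1.5} → 0, so by Markov's inequality G has no triangles w.h.p.

E[X] ≈ 0.028507; in regime p = Θ(1/n^{3/2}) E[X] tends to 0 (below the triangle threshold p ~ 1/n).


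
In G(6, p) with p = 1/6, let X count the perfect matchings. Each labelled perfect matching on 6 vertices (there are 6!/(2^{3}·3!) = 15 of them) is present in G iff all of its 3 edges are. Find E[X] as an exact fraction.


K_6 has 6!/(2^{3}·3!) = 15 labelled perfect matchings.
For each such perfect matching H, let X_H = 1 if all 3 edges of H are present in G. Then P[X_H = 1] = p^{3} = (1/6)^{3} = 1/216.
Summing the indicators: E[X] = Σ_H E[X_H] = 15 · p^{3} = 15 · 1/216 = 5/72.
Numerically: E[X] ≈ 0.06944.

E[X] = 15 · (1/6)^{3} = 5/72 ≈ 0.06944.


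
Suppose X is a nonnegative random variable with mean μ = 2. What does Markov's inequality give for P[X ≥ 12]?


μ = E[X] = 2, a = 12.
Markov: P[X ≥ 12] ≤ μ/a = (2)/12 = 1/6.
Numerically: ≈ 0.1667.
(Since a = 12 > μ = 2.0000, the bound 1/6 is < 1 and informative.)

P[X ≥ 12] ≤ 1/6 ≈ 0.1667.


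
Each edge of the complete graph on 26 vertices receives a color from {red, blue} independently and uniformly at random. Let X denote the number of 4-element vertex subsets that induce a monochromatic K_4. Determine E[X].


Let X = Σ_S X_S over the C(26, 4) = 14950 subsets S of size 4, where X_S = 1 if the K_4 on S is monochromatic.
For a fixed S, the K_4 on S has C(4, 2) = 6 edges. P[all 6 edges red] = (1/2)^6, and likewise for blue, so P[monochromatic] = 2·(1/2)^6 = 2^{1 − 6} = 1/32.
Summing: E[X] = C(26, 4) · 2^{1 − 6} = 14950 · 1/32 = 7475/16.
Numerically: E[X] ≈ 467.187500.

E[X] = C(26,4)·2^(1−C(4,2)) = 7475/16 ≈ 467.187500.


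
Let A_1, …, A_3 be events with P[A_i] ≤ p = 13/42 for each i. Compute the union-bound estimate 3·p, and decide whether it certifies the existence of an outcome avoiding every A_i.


Union bound: P[∪_{i=1}^{3} A_i] ≤ Σ_i P[A_i] ≤ 3·p = 3·(13/42) = 13/14.
Numerically: 13/14 ≈ 0.92857.
Is 13/14 < 1? YES.
Since P[∪ A_i] ≤ 13/14 < 1, the complement has P[∩ A_i^c] ≥ 1 − 13/14 = 1/14 > 0, so some outcome avoids every A_i.

3·p = 13/14 ≈ 0.92857; existence CERTIFIED by the union bound.


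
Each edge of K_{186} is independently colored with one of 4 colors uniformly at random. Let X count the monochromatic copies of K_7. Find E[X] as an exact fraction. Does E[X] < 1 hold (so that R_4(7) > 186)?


E[X] = C(186, 7) · 4^{1 − 21} = 1363155866280 · 4^{−20} = 1363155866280/1099511627776.
As a reduced fraction: E[X] = 170394483285/137438953472 ≈ 1.2398.
Is E[X] < 1? NO.
Since E[X] ≥ 1, the first-moment bound is inconclusive at n = 186; it does NOT by itself certify R_4(7) > 186.

E[X] = 170394483285/137438953472 ≈ 1.2398; E[X] ≥ 1; first-moment method inconclusive here.


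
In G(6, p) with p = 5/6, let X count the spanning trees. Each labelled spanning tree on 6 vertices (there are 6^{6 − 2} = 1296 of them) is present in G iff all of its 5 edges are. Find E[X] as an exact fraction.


K_6 has 6^{6 − 2} = 1296 labelled spanning trees.
For each such spanning tree H, let X_H = 1 if all 5 edges of H are present in G. Then P[X_H = 1] = p^{5} = (5/6)^{5} = 3125/7776.
By linearity: E[X] = Σ_H E[X_H] = 1296 · p^{5} = 1296 · 3125/7776 = 3125/6.
Numerically: E[X] ≈ 520.83.

E[X] = 1296 · (5/6)^{5} = 3125/6 ≈ 520.83.


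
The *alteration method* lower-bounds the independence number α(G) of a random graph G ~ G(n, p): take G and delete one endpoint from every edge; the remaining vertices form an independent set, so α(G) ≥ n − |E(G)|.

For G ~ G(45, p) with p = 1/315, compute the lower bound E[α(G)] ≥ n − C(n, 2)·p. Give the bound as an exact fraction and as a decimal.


E[|E(G)|] = C(45, 2)·p = 990 · (1/315) = 22/7.
E[α(G)] ≥ n − E[|E(G)|] = 45 − 22/7 = 293/7.
Numerically: ≈ 41.857.
(This is only a lower bound; the true E[α(G)] may be larger.)

E[α(G)] ≥ 293/7 ≈ 41.857.


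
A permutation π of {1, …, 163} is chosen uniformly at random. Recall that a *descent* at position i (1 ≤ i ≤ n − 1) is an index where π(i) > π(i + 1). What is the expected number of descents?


Write X = Σ X_I over i = 1, …, 162, with X_I the indicator of one descent.
There are 162 indicators.
For each fixed i, the pair (π(i), π(i+1)) is a uniformly random ordered pair of distinct values from {1, …, 163}; by symmetry P[π(i) > π(i+1)] = 1/2.
By linearity: E[X] = 162 · (1/2) = (163 − 1) · (1/2) = 81 ≈ 81.000000.

E[X] = 81 = 81.000000.


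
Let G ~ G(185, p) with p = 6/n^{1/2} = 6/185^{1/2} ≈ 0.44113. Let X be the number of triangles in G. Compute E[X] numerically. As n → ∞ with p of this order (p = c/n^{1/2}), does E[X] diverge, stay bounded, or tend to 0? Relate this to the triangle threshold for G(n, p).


Number of potential triangles: C(185, 3) = 1038220.
Each occurs with probability p³ ≈ (0.44113)³ ≈ 8.5841275e-02.
By linearity: E[X] = C(185, 3)·p³ ≈ 1038220 · 8.5841275e-02 ≈ 89122.12832.
Since α = 1/2 < 1, p = c/n^{1/2} ≫ 1/n is above the triangle threshold p ~ 1/n. Asymptotically E[X] ~ (c³/6)·n^{3(1−α)} = (6³/6)·n^{1.5} → ∞; triangles are abundant w.h.p.

E[X] ≈ 89122.12832; in regime p = Θ(1/n^{1/2}) E[X] diverges (above the triangle threshold p ~ 1/n).


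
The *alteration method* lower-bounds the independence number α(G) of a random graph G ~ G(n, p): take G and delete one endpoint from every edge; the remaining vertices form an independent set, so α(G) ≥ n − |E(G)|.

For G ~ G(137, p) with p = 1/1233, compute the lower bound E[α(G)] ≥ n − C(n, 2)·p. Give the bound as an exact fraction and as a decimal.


E[|E(G)|] = C(137, 2)·p = 9316 · (1/1233) = 68/9.
E[α(G)] ≥ n − E[|E(G)|] = 137 − 68/9 = 1165/9.
Numerically: ≈ 129.4444.
(This is only a lower bound; the true E[α(G)] may be larger.)

E[α(G)] ≥ 1165/9 ≈ 129.4444.


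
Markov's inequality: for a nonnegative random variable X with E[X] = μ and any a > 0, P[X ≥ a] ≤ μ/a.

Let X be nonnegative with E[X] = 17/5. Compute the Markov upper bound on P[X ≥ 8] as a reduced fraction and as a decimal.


μ = E[X] = 17/5, a = 8.
Markov: P[X ≥ 8] ≤ μ/a = (17/5)/8 = 17/40.
Numerically: ≈ 0.425.
(Since a = 8 > μ = 3.400, the bound 17/40 is < 1 and informative.)

P[X ≥ 8] ≤ 17/40 ≈ 0.425.


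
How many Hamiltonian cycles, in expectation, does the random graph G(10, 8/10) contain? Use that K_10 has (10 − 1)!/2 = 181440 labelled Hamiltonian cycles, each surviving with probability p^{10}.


K_10 has (10 − 1)!/2 = 181440 labelled Hamiltonian cycles.
For each such Hamiltonian cycle H, let X_H = 1 if all 10 edges of H are present in G. Then P[X_H = 1] = p^{10} = (4/5)^{10} = 1048576/9765625.
Summing the indicators: E[X] = Σ_H E[X_H] = 181440 · p^{10} = 181440 · 1048576/9765625 = 38050725888/1953125.
Numerically: E[X] ≈ 19482.

E[X] = 181440 · (4/5)^{10} = 38050725888/1953125 ≈ 19482.


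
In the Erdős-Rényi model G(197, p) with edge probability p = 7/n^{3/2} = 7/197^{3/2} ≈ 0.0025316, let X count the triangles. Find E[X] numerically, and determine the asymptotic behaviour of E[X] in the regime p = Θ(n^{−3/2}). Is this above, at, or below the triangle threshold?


Number of potential triangles: C(197, 3) = 1254890.
Each occurs with probability p³ ≈ (0.0025316)³ ≈ 1.6225426e-08.
By linearity: E[X] = C(197, 3)·p³ ≈ 1254890 · 1.6225426e-08 ≈ 0.02036.
Since α = 3/2 > 1, p = c/n^{3/2} = o(1/n) is below the triangle threshold p ~ 1/n. Asymptotically E[X] ~ (c³/6)·n^{3(1−α)} = (7³/6)·n^{-1.5} → 0, so by Markov's inequality G has no triangles w.h.p.

E[X] ≈ 0.02036; in regime p = Θ(1/n^{3/2}) E[X] tends to 0 (below the triangle threshold p ~ 1/n).


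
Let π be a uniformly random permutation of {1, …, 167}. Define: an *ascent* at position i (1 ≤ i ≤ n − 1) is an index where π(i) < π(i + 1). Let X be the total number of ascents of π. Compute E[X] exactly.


Write X = Σ X_I over i = 1, …, 166, with X_I the indicator of one ascent.
There are 166 indicators.
For each fixed i, the pair (π(i), π(i+1)) is a uniformly random ordered pair of distinct values from {1, …, 167}; by symmetry P[π(i) < π(i+1)] = 1/2.
By linearity: E[X] = 166 · (1/2) = (167 − 1) · (1/2) = 83 ≈ 83.000000.

E[X] = 83 = 83.000000.


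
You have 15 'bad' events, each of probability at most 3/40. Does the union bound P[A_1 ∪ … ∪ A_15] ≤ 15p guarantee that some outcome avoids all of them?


Union bound: P[∪_{i=1}^{15} A_i] ≤ Σ_i P[A_i] ≤ 15·p = 15·(3/40) = 9/8.
Numerically: 9/8 ≈ 1.1250000.
Is 9/8 < 1? NO.
Since the bound 9/8 is ≥ 1, the union bound is uninformative here; it does NOT by itself certify existence.

15·p = 9/8 ≈ 1.1250000; existence NOT certified by the union bound.


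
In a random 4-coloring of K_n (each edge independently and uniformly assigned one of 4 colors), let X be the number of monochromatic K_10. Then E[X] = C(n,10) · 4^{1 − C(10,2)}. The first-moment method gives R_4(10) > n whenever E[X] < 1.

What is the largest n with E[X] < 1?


We need C(n, 10) · 4^{1 − 45} < 1, i.e. C(n, 10) < 4^{45 − 1} = 309485009821345068724781056.
Check values of n near the boundary:
  n = 2019: C(2019, 10) = 303322949179835278009229628; 303322949179835278009229628 < 309485009821345068724781056? YES
  n = 2020: C(2020, 10) = 304832018578739931133653656; 304832018578739931133653656 < 309485009821345068724781056? YES
  n = 2021: C(2021, 10) = 306347841644770462864800616; 306347841644770462864800616 < 309485009821345068724781056? YES
  n = 2022: C(2022, 10) = 307870445231474093395937796; 307870445231474093395937796 < 309485009821345068724781056? YES
  n = 2023: C(2023, 10) = 309399856285778485315440716; 309399856285778485315440716 < 309485009821345068724781056? YES
  n = 2024: C(2024, 10) = 310936101848269937576192656; 310936101848269937576192656 < 309485009821345068724781056? NO
  n = 2025: C(2025, 10) = 312479209053472269772600560; 312479209053472269772600560 < 309485009821345068724781056? NO
  n = 2026: C(2026, 10) = 314029205130126398094885285; 314029205130126398094885285 < 309485009821345068724781056? NO
The largest n with C(n, 10) < 309485009821345068724781056 is n = 2023 (where E[X] = 77349964071444621328860179/77371252455336267181195264 ≈ 0.9997249). Hence R_4(10) > 2023, i.e. R_4(10) ≥ 2024.

Largest n = 2023; hence R_4(10) > 2023.


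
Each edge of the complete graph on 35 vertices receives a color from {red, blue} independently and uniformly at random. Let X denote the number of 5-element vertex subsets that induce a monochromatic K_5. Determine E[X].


Let X = Σ_S X_S over the C(35, 5) = 324632 subsets S of size 5, where X_S = 1 if the K_5 on S is monochromatic.
For a fixed S, the K_5 on S has C(5, 2) = 10 edges. P[all 10 edges red] = (1/2)^10, and likewise for blue, so P[monochromatic] = 2·(1/2)^10 = 2^{1 − 10} = 1/512.
Summing: E[X] = C(35, 5) · 2^{1 − 10} = 324632 · 1/512 = 40579/64.
Numerically: E[X] ≈ 634.0469.

E[X] = C(35,5)·2^(1−C(5,2)) = 40579/64 ≈ 634.0469.


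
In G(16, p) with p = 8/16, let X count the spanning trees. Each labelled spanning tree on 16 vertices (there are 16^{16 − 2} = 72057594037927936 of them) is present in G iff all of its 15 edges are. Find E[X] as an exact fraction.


K_16 has 16^{16 − 2} = 72057594037927936 labelled spanning trees.
For each such spanning tree H, let X_H = 1 if all 15 edges of H are present in G. Then P[X_H = 1] = p^{15} = (1/2)^{15} = 1/32768.
By linearity of expectation: E[X] = Σ_H E[X_H] = 72057594037927936 · p^{15} = 72057594037927936 · 1/32768 = 2199023255552.
Numerically: E[X] ≈ 2.199e+12.

E[X] = 72057594037927936 · (1/2)^{15} = 2199023255552 ≈ 2.199e+12.


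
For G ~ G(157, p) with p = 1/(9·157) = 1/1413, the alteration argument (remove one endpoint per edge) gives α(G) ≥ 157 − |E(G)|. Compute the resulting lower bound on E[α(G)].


E[|E(G)|] = C(157, 2)·p = 12246 · (1/1413) = 26/3.
E[α(G)] ≥ n − E[|E(G)|] = 157 − 26/3 = 445/3.
Numerically: ≈ 148.333.
(This is only a lower bound; the true E[α(G)] may be larger.)

E[α(G)] ≥ 445/3 ≈ 148.333.


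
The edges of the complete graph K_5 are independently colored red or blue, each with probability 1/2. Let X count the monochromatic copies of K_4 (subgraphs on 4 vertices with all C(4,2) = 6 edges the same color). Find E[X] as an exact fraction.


Let X = Σ_S X_S over the C(5, 4) = 5 subsets S of size 4, where X_S = 1 if the K_4 on S is monochromatic.
For a fixed S, the K_4 on S has C(4, 2) = 6 edges. P[all 6 edges red] = (1/2)^6, and likewise for blue, so P[monochromatic] = 2·(1/2)^6 = 2^{1 − 6} = 1/32.
By linearity of expectation: E[X] = C(5, 4) · 2^{1 − 6} = 5 · 1/32 = 5/32.
Numerically: E[X] ≈ 0.15625.

E[X] = C(5,4)·2^(1−C(4,2)) = 5/32 ≈ 0.15625.


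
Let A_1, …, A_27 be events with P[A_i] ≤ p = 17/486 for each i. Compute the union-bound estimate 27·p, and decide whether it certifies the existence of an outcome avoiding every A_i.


Union bound: P[∪_{i=1}^{27} A_i] ≤ Σ_i P[A_i] ≤ 27·p = 27·(17/486) = 17/18.
Numerically: 17/18 ≈ 0.94444.
Is 17/18 < 1? YES.
Since P[∪ A_i] ≤ 17/18 < 1, the complement has P[∩ A_i^c] ≥ 1 − 17/18 = 1/18 > 0, so some outcome avoids every A_i.

27·p = 17/18 ≈ 0.94444; existence CERTIFIED by the union bound.


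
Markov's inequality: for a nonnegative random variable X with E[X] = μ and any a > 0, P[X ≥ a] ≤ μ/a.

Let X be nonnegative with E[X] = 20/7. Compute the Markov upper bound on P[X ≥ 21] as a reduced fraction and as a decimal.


μ = E[X] = 20/7, a = 21.
Markov: P[X ≥ 21] ≤ μ/a = (20/7)/21 = 20/147.
Numerically: ≈ 0.136054.
(Since a = 21 > μ = 2.857143, the bound 20/147 is < 1 and informative.)

P[X ≥ 21] ≤ 20/147 ≈ 0.136054.


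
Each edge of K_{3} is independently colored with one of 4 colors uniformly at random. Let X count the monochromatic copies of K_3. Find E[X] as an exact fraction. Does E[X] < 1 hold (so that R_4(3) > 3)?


E[X] = C(3, 3) · 4^{1 − 3} = 1 · 4^{−2} = 1/16.
As a reduced fraction: E[X] = 1/16 ≈ 0.0625.
Is E[X] < 1? YES.
Since E[X] < 1, there exists a 4-coloring of K_{3} with no monochromatic K_3; hence R_4(3) > 3.

E[X] = 1/16 ≈ 0.0625; E[X] < 1, so R_4(3) > 3.


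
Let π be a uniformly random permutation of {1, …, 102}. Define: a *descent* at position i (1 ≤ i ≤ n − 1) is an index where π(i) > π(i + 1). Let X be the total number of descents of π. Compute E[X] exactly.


Write X = Σ X_I over i = 1, …, 101, with X_I the indicator of one descent.
There are 101 indicators.
For each fixed i, the pair (π(i), π(i+1)) is a uniformly random ordered pair of distinct values from {1, …, 102}; by symmetry P[π(i) > π(i+1)] = 1/2.
By linearity: E[X] = 101 · (1/2) = (102 − 1) · (1/2) = 101/2 ≈ 50.50000.

E[X] = 101/2 = 50.50000.


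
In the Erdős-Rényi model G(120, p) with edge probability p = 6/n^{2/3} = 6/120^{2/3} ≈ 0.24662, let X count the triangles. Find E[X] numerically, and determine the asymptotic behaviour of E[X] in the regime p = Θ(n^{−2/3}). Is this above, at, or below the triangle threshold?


Number of potential triangles: C(120, 3) = 280840.
Each occurs with probability p³ ≈ (0.24662)³ ≈ 1.5000000e-02.
By linearity: E[X] = C(120, 3)·p³ ≈ 280840 · 1.5000000e-02 ≈ 4212.60000.
Since α = 2/3 < 1, p = c/n^{2/3} ≫ 1/n is above the triangle threshold p ~ 1/n. Asymptotically E[X] ~ (c³/6)·n^{3(1−α)} = (6³/6)·n^{1} → ∞; triangles are abundant w.h.p.

E[X] ≈ 4212.60000; in regime p = Θ(1/n^{2/3}) E[X] diverges (above the triangle threshold p ~ 1/n).


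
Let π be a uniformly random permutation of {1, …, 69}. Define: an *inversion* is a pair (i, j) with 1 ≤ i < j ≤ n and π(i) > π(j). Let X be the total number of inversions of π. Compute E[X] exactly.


Write X = Σ X_I over the C(69, 2) = 2346 pairs i < j, with X_I the indicator of one inversion.
There are 2346 indicators.
For each fixed pair i < j, the values π(i) and π(j) are two distinct elements of {1, …, 69} in uniformly random order; by symmetry P[π(i) > π(j)] = 1/2.
By linearity: E[X] = 2346 · (1/2) = C(69, 2) · (1/2) = 2346/2 = 1173 ≈ 1173.00000.

E[X] = 1173 = 1173.00000.


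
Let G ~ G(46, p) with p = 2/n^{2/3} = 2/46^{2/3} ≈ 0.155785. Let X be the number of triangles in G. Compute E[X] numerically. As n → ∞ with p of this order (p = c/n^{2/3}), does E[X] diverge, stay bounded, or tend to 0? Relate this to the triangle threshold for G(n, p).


Number of potential triangles: C(46, 3) = 15180.
Each occurs with probability p³ ≈ (0.155785)³ ≈ 3.78071834e-03.
By linearity: E[X] = C(46, 3)·p³ ≈ 15180 · 3.78071834e-03 ≈ 57.391304.
Since α = 2/3 < 1, p = c/n^{2/3} ≫ 1/n is above the triangle threshold p ~ 1/n. Asymptotically E[X] ~ (c³/6)·n^{3(1−α)} = (2³/6)·n^{1} → ∞; triangles are abundant w.h.p.

E[X] ≈ 57.391304; in regime p = Θ(1/n^{2/3}) E[X] diverges (above the triangle threshold p ~ 1/n).


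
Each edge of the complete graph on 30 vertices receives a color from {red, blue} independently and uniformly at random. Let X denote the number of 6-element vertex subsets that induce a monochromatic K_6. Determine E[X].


Let X = Σ_S X_S over the C(30, 6) = 593775 subsets S of size 6, where X_S = 1 if the K_6 on S is monochromatic.
For a fixed S, the K_6 on S has C(6, 2) = 15 edges. P[all 15 edges red] = (1/2)^15, and likewise for blue, so P[monochromatic] = 2·(1/2)^15 = 2^{1 − 15} = 1/16384.
Summing: E[X] = C(30, 6) · 2^{1 − 15} = 593775 · 1/16384 = 593775/16384.
Numerically: E[X] ≈ 36.241.

E[X] = C(30,6)·2^(1−C(6,2)) = 593775/16384 ≈ 36.241.


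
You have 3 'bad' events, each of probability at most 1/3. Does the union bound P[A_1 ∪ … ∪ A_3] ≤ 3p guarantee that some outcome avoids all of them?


Union bound: P[∪_{i=1}^{3} A_i] ≤ Σ_i P[A_i] ≤ 3·p = 3·(1/3) = 1.
Numerically: 1 ≈ 1.0000000.
Is 1 < 1? NO.
Since the bound 1 is ≥ 1, the union bound is uninformative here; it does NOT by itself certify existence.

3·p = 1 ≈ 1.0000000; existence NOT certified by the union bound.


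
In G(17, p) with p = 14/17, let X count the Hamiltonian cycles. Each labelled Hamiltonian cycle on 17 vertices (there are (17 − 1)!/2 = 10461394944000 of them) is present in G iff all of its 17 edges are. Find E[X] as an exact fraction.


K_17 has (17 − 1)!/2 = 10461394944000 labelled Hamiltonian cycles.
For each such Hamiltonian cycle H, let X_H = 1 if all 17 edges of H are present in G. Then P[X_H = 1] = p^{17} = (14/17)^{17} = 30491346729331195904/827240261886336764177.
By linearity of expectation: E[X] = Σ_H E[X_H] = 10461394944000 · p^{17} = 10461394944000 · 30491346729331195904/827240261886336764177 = 318982020509976309331579109376000/827240261886336764177.
Numerically: E[X] ≈ 3.86e+11.

E[X] = 10461394944000 · (14/17)^{17} = 318982020509976309331579109376000/827240261886336764177 ≈ 3.86e+11.


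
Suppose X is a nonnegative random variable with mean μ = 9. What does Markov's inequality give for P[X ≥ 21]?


μ = E[X] = 9, a = 21.
Markov: P[X ≥ 21] ≤ μ/a = (9)/21 = 3/7.
Numerically: ≈ 0.4286.
(Since a = 21 > μ = 9.0000, the bound 3/7 is < 1 and informative.)

P[X ≥ 21] ≤ 3/7 ≈ 0.4286.


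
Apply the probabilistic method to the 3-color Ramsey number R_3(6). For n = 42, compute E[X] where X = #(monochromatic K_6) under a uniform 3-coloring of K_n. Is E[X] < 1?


E[X] = C(42, 6) · 3^{1 − 15} = 5245786 · 3^{−14} = 5245786/4782969.
As a reduced fraction: E[X] = 5245786/4782969 ≈ 1.096764.
Is E[X] < 1? NO.
Since E[X] ≥ 1, the first-moment bound is inconclusive at n = 42; it does NOT by itself certify R_3(6) > 42.

E[X] = 5245786/4782969 ≈ 1.096764; E[X] ≥ 1; first-moment method inconclusive here.


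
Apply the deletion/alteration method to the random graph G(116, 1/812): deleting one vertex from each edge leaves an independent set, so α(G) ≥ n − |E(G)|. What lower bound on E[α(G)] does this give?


E[|E(G)|] = C(116, 2)·p = 6670 · (1/812) = 115/14.
E[α(G)] ≥ n − E[|E(G)|] = 116 − 115/14 = 1509/14.
Numerically: ≈ 107.7857.
(This is only a lower bound; the true E[α(G)] may be larger.)

E[α(G)] ≥ 1509/14 ≈ 107.7857.


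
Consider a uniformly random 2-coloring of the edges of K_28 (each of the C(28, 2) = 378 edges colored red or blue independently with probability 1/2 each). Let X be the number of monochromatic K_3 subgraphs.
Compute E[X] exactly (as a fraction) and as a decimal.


Let X = Σ_S X_S over the C(28, 3) = 3276 subsets S of size 3, where X_S = 1 if the K_3 on S is monochromatic.
For a fixed S, the K_3 on S has C(3, 2) = 3 edges. P[all 3 edges red] = (1/2)^3, and likewise for blue, so P[monochromatic] = 2·(1/2)^3 = 2^{1 − 3} = 1/4.
Summing: E[X] = C(28, 3) · 2^{1 − 3} = 3276 · 1/4 = 819.
Numerically: E[X] ≈ 819.000.

E[X] = C(28,3)·2^(1−C(3,2)) = 819 ≈ 819.000.


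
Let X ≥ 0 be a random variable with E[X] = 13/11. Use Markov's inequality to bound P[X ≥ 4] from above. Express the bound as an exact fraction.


μ = E[X] = 13/11, a = 4.
Markov: P[X ≥ 4] ≤ μ/a = (13/11)/4 = 13/44.
Numerically: ≈ 0.29545.
(Since a = 4 > μ = 1.18182, the bound 13/44 is < 1 and informative.)

P[X ≥ 4] ≤ 13/44 ≈ 0.29545.


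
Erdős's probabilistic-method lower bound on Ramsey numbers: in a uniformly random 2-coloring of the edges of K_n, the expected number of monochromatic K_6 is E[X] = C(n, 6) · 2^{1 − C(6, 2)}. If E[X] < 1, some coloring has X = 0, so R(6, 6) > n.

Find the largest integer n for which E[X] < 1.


We need C(n, 6) · 2^{1 − 15} < 1, i.e. C(n, 6) < 2^{15 − 1} = 16384.
Check values of n near the boundary:
  n = 14: C(14, 6) = 3003; 3003 < 16384? YES
  n = 15: C(15, 6) = 5005; 5005 < 16384? YES
  n = 16: C(16, 6) = 8008; 8008 < 16384? YES
  n = 17: C(17, 6) = 12376; 12376 < 16384? YES
  n = 18: C(18, 6) = 18564; 18564 < 16384? NO
The largest n with C(n, 6) < 16384 is n = 17 (where E[X] = 1547/2048 ≈ 0.7553711). Hence R(6, 6) > 17, i.e. R(6, 6) ≥ 18.

Largest n = 17; hence R(6, 6) > 17.


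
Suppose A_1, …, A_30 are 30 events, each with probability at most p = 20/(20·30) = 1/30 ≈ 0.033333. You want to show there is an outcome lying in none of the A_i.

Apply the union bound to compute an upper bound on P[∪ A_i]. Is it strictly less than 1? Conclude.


Union bound: P[∪_{i=1}^{30} A_i] ≤ Σ_i P[A_i] ≤ 30·p = 30·(1/30) = 1.
Numerically: 1 ≈ 1.000000.
Is 1 < 1? NO.
Since the bound 1 is ≥ 1, the union bound is uninformative here; it does NOT by itself certify existence.

30·p = 1 ≈ 1.000000; existence NOT certified by the union bound.


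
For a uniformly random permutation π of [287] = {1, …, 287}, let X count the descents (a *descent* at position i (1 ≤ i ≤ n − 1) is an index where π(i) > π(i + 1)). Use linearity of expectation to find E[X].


Write X = Σ X_I over i = 1, …, 286, with X_I the indicator of one descent.
There are 286 indicators.
For each fixed i, the pair (π(i), π(i+1)) is a uniformly random ordered pair of distinct values from {1, …, 287}; by symmetry P[π(i) > π(i+1)] = 1/2.
By linearity: E[X] = 286 · (1/2) = (287 − 1) · (1/2) = 143 ≈ 143.000000.

E[X] = 143 = 143.000000.
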